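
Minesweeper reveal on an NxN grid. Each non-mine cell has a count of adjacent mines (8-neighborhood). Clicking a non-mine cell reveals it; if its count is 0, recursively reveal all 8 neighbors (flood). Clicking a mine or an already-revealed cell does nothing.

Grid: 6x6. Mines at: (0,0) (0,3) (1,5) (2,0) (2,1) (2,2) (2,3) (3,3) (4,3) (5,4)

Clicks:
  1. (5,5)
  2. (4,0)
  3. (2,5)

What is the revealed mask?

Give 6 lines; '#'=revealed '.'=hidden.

Click 1 (5,5) count=1: revealed 1 new [(5,5)] -> total=1
Click 2 (4,0) count=0: revealed 9 new [(3,0) (3,1) (3,2) (4,0) (4,1) (4,2) (5,0) (5,1) (5,2)] -> total=10
Click 3 (2,5) count=1: revealed 1 new [(2,5)] -> total=11

Answer: ......
......
.....#
###...
###...
###..#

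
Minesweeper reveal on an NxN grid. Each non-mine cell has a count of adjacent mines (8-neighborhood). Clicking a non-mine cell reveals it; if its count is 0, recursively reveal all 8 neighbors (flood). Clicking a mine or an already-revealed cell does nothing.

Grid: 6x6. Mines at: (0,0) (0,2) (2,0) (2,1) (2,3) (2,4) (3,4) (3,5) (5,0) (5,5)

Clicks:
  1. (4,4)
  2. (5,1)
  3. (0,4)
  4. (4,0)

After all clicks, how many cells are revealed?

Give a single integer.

Answer: 9

Derivation:
Click 1 (4,4) count=3: revealed 1 new [(4,4)] -> total=1
Click 2 (5,1) count=1: revealed 1 new [(5,1)] -> total=2
Click 3 (0,4) count=0: revealed 6 new [(0,3) (0,4) (0,5) (1,3) (1,4) (1,5)] -> total=8
Click 4 (4,0) count=1: revealed 1 new [(4,0)] -> total=9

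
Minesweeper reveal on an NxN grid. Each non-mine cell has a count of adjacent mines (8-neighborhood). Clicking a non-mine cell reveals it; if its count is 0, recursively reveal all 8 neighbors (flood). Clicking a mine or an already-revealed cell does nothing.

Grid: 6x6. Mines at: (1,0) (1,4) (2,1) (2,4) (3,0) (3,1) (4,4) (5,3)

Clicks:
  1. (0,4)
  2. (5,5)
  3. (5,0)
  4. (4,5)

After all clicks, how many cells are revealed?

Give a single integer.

Click 1 (0,4) count=1: revealed 1 new [(0,4)] -> total=1
Click 2 (5,5) count=1: revealed 1 new [(5,5)] -> total=2
Click 3 (5,0) count=0: revealed 6 new [(4,0) (4,1) (4,2) (5,0) (5,1) (5,2)] -> total=8
Click 4 (4,5) count=1: revealed 1 new [(4,5)] -> total=9

Answer: 9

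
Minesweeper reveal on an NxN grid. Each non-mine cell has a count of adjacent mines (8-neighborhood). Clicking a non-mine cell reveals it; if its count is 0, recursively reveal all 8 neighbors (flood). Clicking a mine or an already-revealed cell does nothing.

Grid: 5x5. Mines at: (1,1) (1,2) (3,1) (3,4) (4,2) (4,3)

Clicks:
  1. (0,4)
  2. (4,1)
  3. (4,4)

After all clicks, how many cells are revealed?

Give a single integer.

Click 1 (0,4) count=0: revealed 6 new [(0,3) (0,4) (1,3) (1,4) (2,3) (2,4)] -> total=6
Click 2 (4,1) count=2: revealed 1 new [(4,1)] -> total=7
Click 3 (4,4) count=2: revealed 1 new [(4,4)] -> total=8

Answer: 8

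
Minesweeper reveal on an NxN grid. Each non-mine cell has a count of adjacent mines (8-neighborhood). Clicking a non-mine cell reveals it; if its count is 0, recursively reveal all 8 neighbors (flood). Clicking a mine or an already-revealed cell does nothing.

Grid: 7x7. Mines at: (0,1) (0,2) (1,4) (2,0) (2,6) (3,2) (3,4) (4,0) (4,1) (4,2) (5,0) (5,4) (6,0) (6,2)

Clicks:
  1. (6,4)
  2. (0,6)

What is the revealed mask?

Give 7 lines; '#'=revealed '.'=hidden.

Answer: .....##
.....##
.......
.......
.......
.......
....#..

Derivation:
Click 1 (6,4) count=1: revealed 1 new [(6,4)] -> total=1
Click 2 (0,6) count=0: revealed 4 new [(0,5) (0,6) (1,5) (1,6)] -> total=5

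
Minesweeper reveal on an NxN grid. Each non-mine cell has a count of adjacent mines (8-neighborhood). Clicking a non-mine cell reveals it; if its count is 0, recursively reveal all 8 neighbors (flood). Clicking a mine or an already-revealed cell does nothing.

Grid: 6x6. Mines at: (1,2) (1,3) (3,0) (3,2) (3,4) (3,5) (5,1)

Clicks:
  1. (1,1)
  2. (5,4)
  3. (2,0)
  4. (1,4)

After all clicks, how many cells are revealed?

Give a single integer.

Answer: 11

Derivation:
Click 1 (1,1) count=1: revealed 1 new [(1,1)] -> total=1
Click 2 (5,4) count=0: revealed 8 new [(4,2) (4,3) (4,4) (4,5) (5,2) (5,3) (5,4) (5,5)] -> total=9
Click 3 (2,0) count=1: revealed 1 new [(2,0)] -> total=10
Click 4 (1,4) count=1: revealed 1 new [(1,4)] -> total=11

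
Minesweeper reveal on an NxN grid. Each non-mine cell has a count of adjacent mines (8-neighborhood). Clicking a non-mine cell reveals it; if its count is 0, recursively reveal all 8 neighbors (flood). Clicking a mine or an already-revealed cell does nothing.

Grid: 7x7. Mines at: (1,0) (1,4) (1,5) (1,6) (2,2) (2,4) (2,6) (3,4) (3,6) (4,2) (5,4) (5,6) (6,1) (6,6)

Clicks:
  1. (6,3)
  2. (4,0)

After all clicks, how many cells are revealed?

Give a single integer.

Answer: 9

Derivation:
Click 1 (6,3) count=1: revealed 1 new [(6,3)] -> total=1
Click 2 (4,0) count=0: revealed 8 new [(2,0) (2,1) (3,0) (3,1) (4,0) (4,1) (5,0) (5,1)] -> total=9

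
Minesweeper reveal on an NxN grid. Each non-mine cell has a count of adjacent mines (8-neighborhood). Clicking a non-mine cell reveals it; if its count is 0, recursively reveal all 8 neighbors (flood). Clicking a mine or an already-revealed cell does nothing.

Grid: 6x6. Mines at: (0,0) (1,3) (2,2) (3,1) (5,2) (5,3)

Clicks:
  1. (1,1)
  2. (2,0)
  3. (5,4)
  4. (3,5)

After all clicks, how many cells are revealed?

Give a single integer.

Answer: 17

Derivation:
Click 1 (1,1) count=2: revealed 1 new [(1,1)] -> total=1
Click 2 (2,0) count=1: revealed 1 new [(2,0)] -> total=2
Click 3 (5,4) count=1: revealed 1 new [(5,4)] -> total=3
Click 4 (3,5) count=0: revealed 14 new [(0,4) (0,5) (1,4) (1,5) (2,3) (2,4) (2,5) (3,3) (3,4) (3,5) (4,3) (4,4) (4,5) (5,5)] -> total=17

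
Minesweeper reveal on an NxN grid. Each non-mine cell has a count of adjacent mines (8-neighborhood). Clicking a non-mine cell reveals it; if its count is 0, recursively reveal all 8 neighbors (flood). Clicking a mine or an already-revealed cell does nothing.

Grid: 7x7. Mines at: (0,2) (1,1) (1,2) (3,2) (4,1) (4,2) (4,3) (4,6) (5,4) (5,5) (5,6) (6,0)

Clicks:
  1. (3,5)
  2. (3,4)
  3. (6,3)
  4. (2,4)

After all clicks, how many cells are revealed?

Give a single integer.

Click 1 (3,5) count=1: revealed 1 new [(3,5)] -> total=1
Click 2 (3,4) count=1: revealed 1 new [(3,4)] -> total=2
Click 3 (6,3) count=1: revealed 1 new [(6,3)] -> total=3
Click 4 (2,4) count=0: revealed 14 new [(0,3) (0,4) (0,5) (0,6) (1,3) (1,4) (1,5) (1,6) (2,3) (2,4) (2,5) (2,6) (3,3) (3,6)] -> total=17

Answer: 17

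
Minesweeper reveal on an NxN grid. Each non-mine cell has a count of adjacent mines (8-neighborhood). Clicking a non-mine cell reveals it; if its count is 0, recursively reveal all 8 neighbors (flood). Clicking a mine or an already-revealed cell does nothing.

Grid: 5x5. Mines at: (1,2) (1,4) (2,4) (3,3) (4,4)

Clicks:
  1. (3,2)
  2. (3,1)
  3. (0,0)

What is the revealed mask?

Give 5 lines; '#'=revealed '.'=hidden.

Answer: ##...
##...
###..
###..
###..

Derivation:
Click 1 (3,2) count=1: revealed 1 new [(3,2)] -> total=1
Click 2 (3,1) count=0: revealed 12 new [(0,0) (0,1) (1,0) (1,1) (2,0) (2,1) (2,2) (3,0) (3,1) (4,0) (4,1) (4,2)] -> total=13
Click 3 (0,0) count=0: revealed 0 new [(none)] -> total=13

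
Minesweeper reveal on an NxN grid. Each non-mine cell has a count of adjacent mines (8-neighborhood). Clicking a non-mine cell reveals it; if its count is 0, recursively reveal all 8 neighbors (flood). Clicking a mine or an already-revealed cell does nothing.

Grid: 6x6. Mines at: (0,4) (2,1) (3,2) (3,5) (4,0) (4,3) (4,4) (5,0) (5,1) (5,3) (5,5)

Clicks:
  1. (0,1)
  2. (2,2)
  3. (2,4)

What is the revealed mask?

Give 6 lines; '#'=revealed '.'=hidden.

Click 1 (0,1) count=0: revealed 8 new [(0,0) (0,1) (0,2) (0,3) (1,0) (1,1) (1,2) (1,3)] -> total=8
Click 2 (2,2) count=2: revealed 1 new [(2,2)] -> total=9
Click 3 (2,4) count=1: revealed 1 new [(2,4)] -> total=10

Answer: ####..
####..
..#.#.
......
......
......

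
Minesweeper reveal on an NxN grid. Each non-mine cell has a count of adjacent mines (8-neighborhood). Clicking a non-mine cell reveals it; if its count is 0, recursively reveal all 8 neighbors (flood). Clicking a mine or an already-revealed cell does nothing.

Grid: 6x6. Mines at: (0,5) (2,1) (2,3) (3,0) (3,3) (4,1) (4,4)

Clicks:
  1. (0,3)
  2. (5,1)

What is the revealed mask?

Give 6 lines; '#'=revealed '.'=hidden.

Click 1 (0,3) count=0: revealed 10 new [(0,0) (0,1) (0,2) (0,3) (0,4) (1,0) (1,1) (1,2) (1,3) (1,4)] -> total=10
Click 2 (5,1) count=1: revealed 1 new [(5,1)] -> total=11

Answer: #####.
#####.
......
......
......
.#....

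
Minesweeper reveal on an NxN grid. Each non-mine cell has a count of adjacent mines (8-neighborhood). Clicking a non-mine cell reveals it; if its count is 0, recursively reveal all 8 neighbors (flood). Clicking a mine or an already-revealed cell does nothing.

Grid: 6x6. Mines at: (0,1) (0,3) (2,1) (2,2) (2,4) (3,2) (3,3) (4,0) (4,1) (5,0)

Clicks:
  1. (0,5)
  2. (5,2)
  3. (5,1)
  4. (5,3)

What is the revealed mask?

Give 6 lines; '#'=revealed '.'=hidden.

Click 1 (0,5) count=0: revealed 4 new [(0,4) (0,5) (1,4) (1,5)] -> total=4
Click 2 (5,2) count=1: revealed 1 new [(5,2)] -> total=5
Click 3 (5,1) count=3: revealed 1 new [(5,1)] -> total=6
Click 4 (5,3) count=0: revealed 9 new [(3,4) (3,5) (4,2) (4,3) (4,4) (4,5) (5,3) (5,4) (5,5)] -> total=15

Answer: ....##
....##
......
....##
..####
.#####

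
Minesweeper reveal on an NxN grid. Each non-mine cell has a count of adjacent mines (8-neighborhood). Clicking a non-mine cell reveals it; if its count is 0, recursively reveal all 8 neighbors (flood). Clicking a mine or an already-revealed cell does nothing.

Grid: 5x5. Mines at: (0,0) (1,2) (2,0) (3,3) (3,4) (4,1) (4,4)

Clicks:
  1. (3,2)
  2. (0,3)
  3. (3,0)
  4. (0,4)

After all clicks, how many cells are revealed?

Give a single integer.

Click 1 (3,2) count=2: revealed 1 new [(3,2)] -> total=1
Click 2 (0,3) count=1: revealed 1 new [(0,3)] -> total=2
Click 3 (3,0) count=2: revealed 1 new [(3,0)] -> total=3
Click 4 (0,4) count=0: revealed 5 new [(0,4) (1,3) (1,4) (2,3) (2,4)] -> total=8

Answer: 8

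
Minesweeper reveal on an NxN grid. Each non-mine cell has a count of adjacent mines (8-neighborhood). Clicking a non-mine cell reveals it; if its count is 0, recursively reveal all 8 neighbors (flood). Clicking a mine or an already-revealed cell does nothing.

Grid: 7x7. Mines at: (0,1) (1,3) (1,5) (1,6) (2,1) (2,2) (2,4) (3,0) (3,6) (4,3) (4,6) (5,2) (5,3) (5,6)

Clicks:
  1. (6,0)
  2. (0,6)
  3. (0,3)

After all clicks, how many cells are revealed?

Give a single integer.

Click 1 (6,0) count=0: revealed 6 new [(4,0) (4,1) (5,0) (5,1) (6,0) (6,1)] -> total=6
Click 2 (0,6) count=2: revealed 1 new [(0,6)] -> total=7
Click 3 (0,3) count=1: revealed 1 new [(0,3)] -> total=8

Answer: 8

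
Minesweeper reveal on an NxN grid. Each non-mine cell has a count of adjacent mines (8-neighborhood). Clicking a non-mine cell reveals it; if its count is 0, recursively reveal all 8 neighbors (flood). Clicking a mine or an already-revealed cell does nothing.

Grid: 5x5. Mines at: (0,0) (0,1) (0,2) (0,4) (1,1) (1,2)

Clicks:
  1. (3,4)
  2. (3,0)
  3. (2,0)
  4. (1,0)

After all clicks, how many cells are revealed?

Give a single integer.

Answer: 18

Derivation:
Click 1 (3,4) count=0: revealed 17 new [(1,3) (1,4) (2,0) (2,1) (2,2) (2,3) (2,4) (3,0) (3,1) (3,2) (3,3) (3,4) (4,0) (4,1) (4,2) (4,3) (4,4)] -> total=17
Click 2 (3,0) count=0: revealed 0 new [(none)] -> total=17
Click 3 (2,0) count=1: revealed 0 new [(none)] -> total=17
Click 4 (1,0) count=3: revealed 1 new [(1,0)] -> total=18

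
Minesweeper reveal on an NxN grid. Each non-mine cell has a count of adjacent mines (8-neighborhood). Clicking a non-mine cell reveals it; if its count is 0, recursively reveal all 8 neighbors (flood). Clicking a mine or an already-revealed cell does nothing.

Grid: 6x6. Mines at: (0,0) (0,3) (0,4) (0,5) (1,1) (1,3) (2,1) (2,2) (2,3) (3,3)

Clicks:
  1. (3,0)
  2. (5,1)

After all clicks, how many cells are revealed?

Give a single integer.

Answer: 21

Derivation:
Click 1 (3,0) count=1: revealed 1 new [(3,0)] -> total=1
Click 2 (5,1) count=0: revealed 20 new [(1,4) (1,5) (2,4) (2,5) (3,1) (3,2) (3,4) (3,5) (4,0) (4,1) (4,2) (4,3) (4,4) (4,5) (5,0) (5,1) (5,2) (5,3) (5,4) (5,5)] -> total=21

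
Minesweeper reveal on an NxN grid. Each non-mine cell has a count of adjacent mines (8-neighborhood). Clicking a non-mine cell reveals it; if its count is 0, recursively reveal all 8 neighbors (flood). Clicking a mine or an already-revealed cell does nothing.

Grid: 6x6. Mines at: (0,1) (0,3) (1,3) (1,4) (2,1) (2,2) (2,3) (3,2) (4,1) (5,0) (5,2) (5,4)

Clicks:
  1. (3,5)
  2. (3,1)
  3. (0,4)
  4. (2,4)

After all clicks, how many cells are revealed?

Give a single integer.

Click 1 (3,5) count=0: revealed 6 new [(2,4) (2,5) (3,4) (3,5) (4,4) (4,5)] -> total=6
Click 2 (3,1) count=4: revealed 1 new [(3,1)] -> total=7
Click 3 (0,4) count=3: revealed 1 new [(0,4)] -> total=8
Click 4 (2,4) count=3: revealed 0 new [(none)] -> total=8

Answer: 8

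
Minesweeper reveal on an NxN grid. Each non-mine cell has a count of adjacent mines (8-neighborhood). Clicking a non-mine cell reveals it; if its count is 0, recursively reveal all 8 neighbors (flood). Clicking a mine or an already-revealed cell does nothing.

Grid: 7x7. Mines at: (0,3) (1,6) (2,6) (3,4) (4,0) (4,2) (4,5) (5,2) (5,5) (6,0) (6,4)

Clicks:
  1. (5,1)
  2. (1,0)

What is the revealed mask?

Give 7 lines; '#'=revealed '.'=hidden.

Answer: ###....
####...
####...
####...
.......
.#.....
.......

Derivation:
Click 1 (5,1) count=4: revealed 1 new [(5,1)] -> total=1
Click 2 (1,0) count=0: revealed 15 new [(0,0) (0,1) (0,2) (1,0) (1,1) (1,2) (1,3) (2,0) (2,1) (2,2) (2,3) (3,0) (3,1) (3,2) (3,3)] -> total=16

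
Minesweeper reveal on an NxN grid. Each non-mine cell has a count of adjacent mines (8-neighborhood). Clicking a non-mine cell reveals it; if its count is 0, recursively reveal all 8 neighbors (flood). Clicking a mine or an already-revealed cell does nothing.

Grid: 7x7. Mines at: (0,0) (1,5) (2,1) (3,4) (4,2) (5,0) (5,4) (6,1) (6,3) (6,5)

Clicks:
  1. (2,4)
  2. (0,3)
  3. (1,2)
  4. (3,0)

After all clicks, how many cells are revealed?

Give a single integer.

Click 1 (2,4) count=2: revealed 1 new [(2,4)] -> total=1
Click 2 (0,3) count=0: revealed 10 new [(0,1) (0,2) (0,3) (0,4) (1,1) (1,2) (1,3) (1,4) (2,2) (2,3)] -> total=11
Click 3 (1,2) count=1: revealed 0 new [(none)] -> total=11
Click 4 (3,0) count=1: revealed 1 new [(3,0)] -> total=12

Answer: 12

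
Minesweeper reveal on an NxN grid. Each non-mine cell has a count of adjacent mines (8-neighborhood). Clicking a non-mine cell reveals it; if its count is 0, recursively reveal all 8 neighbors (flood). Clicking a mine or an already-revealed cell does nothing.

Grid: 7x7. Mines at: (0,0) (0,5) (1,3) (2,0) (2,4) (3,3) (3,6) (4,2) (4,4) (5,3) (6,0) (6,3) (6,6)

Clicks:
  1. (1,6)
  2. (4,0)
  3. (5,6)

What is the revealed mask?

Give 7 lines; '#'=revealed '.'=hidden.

Answer: .......
......#
.......
##.....
##.....
##....#
.......

Derivation:
Click 1 (1,6) count=1: revealed 1 new [(1,6)] -> total=1
Click 2 (4,0) count=0: revealed 6 new [(3,0) (3,1) (4,0) (4,1) (5,0) (5,1)] -> total=7
Click 3 (5,6) count=1: revealed 1 new [(5,6)] -> total=8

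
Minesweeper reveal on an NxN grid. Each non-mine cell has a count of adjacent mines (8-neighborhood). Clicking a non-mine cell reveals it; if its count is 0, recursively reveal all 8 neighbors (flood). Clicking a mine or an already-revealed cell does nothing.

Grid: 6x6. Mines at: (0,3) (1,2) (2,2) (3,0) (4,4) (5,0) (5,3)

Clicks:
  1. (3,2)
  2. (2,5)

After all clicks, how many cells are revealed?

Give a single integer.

Answer: 12

Derivation:
Click 1 (3,2) count=1: revealed 1 new [(3,2)] -> total=1
Click 2 (2,5) count=0: revealed 11 new [(0,4) (0,5) (1,3) (1,4) (1,5) (2,3) (2,4) (2,5) (3,3) (3,4) (3,5)] -> total=12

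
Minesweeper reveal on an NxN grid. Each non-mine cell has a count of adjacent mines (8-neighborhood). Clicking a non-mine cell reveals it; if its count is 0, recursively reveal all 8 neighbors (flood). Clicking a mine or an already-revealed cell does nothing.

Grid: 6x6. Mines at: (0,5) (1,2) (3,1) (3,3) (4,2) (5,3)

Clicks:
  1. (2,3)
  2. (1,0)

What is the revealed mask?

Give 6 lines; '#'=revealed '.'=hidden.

Answer: ##....
##....
##.#..
......
......
......

Derivation:
Click 1 (2,3) count=2: revealed 1 new [(2,3)] -> total=1
Click 2 (1,0) count=0: revealed 6 new [(0,0) (0,1) (1,0) (1,1) (2,0) (2,1)] -> total=7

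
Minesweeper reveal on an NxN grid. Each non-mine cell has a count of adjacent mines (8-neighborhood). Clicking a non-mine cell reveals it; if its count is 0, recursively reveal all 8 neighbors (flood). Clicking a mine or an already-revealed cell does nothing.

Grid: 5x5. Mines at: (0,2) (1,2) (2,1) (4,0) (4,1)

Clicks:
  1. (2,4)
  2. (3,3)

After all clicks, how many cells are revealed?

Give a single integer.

Click 1 (2,4) count=0: revealed 13 new [(0,3) (0,4) (1,3) (1,4) (2,2) (2,3) (2,4) (3,2) (3,3) (3,4) (4,2) (4,3) (4,4)] -> total=13
Click 2 (3,3) count=0: revealed 0 new [(none)] -> total=13

Answer: 13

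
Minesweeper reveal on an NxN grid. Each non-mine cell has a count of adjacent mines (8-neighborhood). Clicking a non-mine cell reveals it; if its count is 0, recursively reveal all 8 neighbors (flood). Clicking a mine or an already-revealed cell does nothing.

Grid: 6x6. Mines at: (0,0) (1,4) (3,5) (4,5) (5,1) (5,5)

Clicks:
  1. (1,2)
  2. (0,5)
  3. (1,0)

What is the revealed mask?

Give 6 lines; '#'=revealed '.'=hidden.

Answer: .###.#
####..
#####.
#####.
#####.
..###.

Derivation:
Click 1 (1,2) count=0: revealed 25 new [(0,1) (0,2) (0,3) (1,0) (1,1) (1,2) (1,3) (2,0) (2,1) (2,2) (2,3) (2,4) (3,0) (3,1) (3,2) (3,3) (3,4) (4,0) (4,1) (4,2) (4,3) (4,4) (5,2) (5,3) (5,4)] -> total=25
Click 2 (0,5) count=1: revealed 1 new [(0,5)] -> total=26
Click 3 (1,0) count=1: revealed 0 new [(none)] -> total=26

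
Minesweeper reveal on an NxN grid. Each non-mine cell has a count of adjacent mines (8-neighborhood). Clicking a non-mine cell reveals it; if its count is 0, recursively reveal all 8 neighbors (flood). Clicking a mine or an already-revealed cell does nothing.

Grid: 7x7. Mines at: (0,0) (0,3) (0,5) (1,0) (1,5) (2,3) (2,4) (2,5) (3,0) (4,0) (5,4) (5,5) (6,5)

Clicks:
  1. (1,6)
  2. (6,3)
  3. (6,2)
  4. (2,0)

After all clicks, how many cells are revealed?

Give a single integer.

Answer: 16

Derivation:
Click 1 (1,6) count=3: revealed 1 new [(1,6)] -> total=1
Click 2 (6,3) count=1: revealed 1 new [(6,3)] -> total=2
Click 3 (6,2) count=0: revealed 13 new [(3,1) (3,2) (3,3) (4,1) (4,2) (4,3) (5,0) (5,1) (5,2) (5,3) (6,0) (6,1) (6,2)] -> total=15
Click 4 (2,0) count=2: revealed 1 new [(2,0)] -> total=16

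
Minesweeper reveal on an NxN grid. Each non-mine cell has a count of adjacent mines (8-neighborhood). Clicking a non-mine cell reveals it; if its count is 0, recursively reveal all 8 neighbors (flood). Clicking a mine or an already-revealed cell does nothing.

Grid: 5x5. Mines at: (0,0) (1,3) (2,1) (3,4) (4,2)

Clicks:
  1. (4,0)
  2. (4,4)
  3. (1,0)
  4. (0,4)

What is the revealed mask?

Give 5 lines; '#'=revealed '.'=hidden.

Click 1 (4,0) count=0: revealed 4 new [(3,0) (3,1) (4,0) (4,1)] -> total=4
Click 2 (4,4) count=1: revealed 1 new [(4,4)] -> total=5
Click 3 (1,0) count=2: revealed 1 new [(1,0)] -> total=6
Click 4 (0,4) count=1: revealed 1 new [(0,4)] -> total=7

Answer: ....#
#....
.....
##...
##..#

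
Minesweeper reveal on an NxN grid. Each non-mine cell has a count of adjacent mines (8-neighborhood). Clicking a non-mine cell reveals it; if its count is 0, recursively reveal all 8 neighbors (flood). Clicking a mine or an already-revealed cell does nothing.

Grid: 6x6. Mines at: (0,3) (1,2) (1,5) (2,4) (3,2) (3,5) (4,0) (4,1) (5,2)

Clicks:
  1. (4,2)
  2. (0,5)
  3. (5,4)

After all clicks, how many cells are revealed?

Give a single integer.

Click 1 (4,2) count=3: revealed 1 new [(4,2)] -> total=1
Click 2 (0,5) count=1: revealed 1 new [(0,5)] -> total=2
Click 3 (5,4) count=0: revealed 6 new [(4,3) (4,4) (4,5) (5,3) (5,4) (5,5)] -> total=8

Answer: 8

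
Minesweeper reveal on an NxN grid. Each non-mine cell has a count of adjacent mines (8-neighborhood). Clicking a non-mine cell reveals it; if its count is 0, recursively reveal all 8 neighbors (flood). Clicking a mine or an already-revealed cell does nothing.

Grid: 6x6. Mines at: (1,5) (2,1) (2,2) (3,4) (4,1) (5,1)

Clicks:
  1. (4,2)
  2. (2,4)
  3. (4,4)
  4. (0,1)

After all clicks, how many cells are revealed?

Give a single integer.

Click 1 (4,2) count=2: revealed 1 new [(4,2)] -> total=1
Click 2 (2,4) count=2: revealed 1 new [(2,4)] -> total=2
Click 3 (4,4) count=1: revealed 1 new [(4,4)] -> total=3
Click 4 (0,1) count=0: revealed 10 new [(0,0) (0,1) (0,2) (0,3) (0,4) (1,0) (1,1) (1,2) (1,3) (1,4)] -> total=13

Answer: 13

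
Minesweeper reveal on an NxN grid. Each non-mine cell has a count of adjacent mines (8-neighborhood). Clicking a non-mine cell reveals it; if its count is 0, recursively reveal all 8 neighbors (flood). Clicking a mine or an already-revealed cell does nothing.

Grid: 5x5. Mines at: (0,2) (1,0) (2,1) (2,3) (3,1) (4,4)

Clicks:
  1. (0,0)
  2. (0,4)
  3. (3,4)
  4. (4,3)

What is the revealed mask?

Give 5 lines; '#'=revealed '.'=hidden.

Answer: #..##
...##
.....
....#
...#.

Derivation:
Click 1 (0,0) count=1: revealed 1 new [(0,0)] -> total=1
Click 2 (0,4) count=0: revealed 4 new [(0,3) (0,4) (1,3) (1,4)] -> total=5
Click 3 (3,4) count=2: revealed 1 new [(3,4)] -> total=6
Click 4 (4,3) count=1: revealed 1 new [(4,3)] -> total=7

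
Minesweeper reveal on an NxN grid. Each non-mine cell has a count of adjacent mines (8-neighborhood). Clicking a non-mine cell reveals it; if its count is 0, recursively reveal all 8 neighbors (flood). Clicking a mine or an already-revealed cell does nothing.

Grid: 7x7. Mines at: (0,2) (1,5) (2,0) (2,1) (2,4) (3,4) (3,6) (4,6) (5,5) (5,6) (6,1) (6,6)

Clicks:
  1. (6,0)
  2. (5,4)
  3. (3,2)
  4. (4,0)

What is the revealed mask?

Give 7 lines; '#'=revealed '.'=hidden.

Answer: .......
.......
.......
####...
#####..
#####..
#.###..

Derivation:
Click 1 (6,0) count=1: revealed 1 new [(6,0)] -> total=1
Click 2 (5,4) count=1: revealed 1 new [(5,4)] -> total=2
Click 3 (3,2) count=1: revealed 1 new [(3,2)] -> total=3
Click 4 (4,0) count=0: revealed 15 new [(3,0) (3,1) (3,3) (4,0) (4,1) (4,2) (4,3) (4,4) (5,0) (5,1) (5,2) (5,3) (6,2) (6,3) (6,4)] -> total=18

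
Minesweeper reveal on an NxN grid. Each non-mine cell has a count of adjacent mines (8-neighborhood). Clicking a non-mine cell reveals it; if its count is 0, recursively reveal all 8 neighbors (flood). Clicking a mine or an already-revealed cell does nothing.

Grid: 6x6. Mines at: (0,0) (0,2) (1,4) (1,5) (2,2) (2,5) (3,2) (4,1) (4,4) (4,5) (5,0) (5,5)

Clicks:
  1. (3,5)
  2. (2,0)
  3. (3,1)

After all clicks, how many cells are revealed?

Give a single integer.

Answer: 7

Derivation:
Click 1 (3,5) count=3: revealed 1 new [(3,5)] -> total=1
Click 2 (2,0) count=0: revealed 6 new [(1,0) (1,1) (2,0) (2,1) (3,0) (3,1)] -> total=7
Click 3 (3,1) count=3: revealed 0 new [(none)] -> total=7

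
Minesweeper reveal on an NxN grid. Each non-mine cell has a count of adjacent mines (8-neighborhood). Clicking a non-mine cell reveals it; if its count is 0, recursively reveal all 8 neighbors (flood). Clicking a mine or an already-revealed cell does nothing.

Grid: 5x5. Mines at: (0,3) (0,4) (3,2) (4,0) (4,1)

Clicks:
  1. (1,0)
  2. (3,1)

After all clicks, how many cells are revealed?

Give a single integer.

Click 1 (1,0) count=0: revealed 11 new [(0,0) (0,1) (0,2) (1,0) (1,1) (1,2) (2,0) (2,1) (2,2) (3,0) (3,1)] -> total=11
Click 2 (3,1) count=3: revealed 0 new [(none)] -> total=11

Answer: 11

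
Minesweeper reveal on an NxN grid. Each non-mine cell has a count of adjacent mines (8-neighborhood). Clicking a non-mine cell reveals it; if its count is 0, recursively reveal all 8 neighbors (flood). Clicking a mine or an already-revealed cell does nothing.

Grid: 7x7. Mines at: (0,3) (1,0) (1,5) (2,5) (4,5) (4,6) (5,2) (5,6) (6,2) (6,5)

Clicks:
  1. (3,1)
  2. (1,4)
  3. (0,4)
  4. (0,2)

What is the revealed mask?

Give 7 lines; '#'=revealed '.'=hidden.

Click 1 (3,1) count=0: revealed 23 new [(1,1) (1,2) (1,3) (1,4) (2,0) (2,1) (2,2) (2,3) (2,4) (3,0) (3,1) (3,2) (3,3) (3,4) (4,0) (4,1) (4,2) (4,3) (4,4) (5,0) (5,1) (6,0) (6,1)] -> total=23
Click 2 (1,4) count=3: revealed 0 new [(none)] -> total=23
Click 3 (0,4) count=2: revealed 1 new [(0,4)] -> total=24
Click 4 (0,2) count=1: revealed 1 new [(0,2)] -> total=25

Answer: ..#.#..
.####..
#####..
#####..
#####..
##.....
##.....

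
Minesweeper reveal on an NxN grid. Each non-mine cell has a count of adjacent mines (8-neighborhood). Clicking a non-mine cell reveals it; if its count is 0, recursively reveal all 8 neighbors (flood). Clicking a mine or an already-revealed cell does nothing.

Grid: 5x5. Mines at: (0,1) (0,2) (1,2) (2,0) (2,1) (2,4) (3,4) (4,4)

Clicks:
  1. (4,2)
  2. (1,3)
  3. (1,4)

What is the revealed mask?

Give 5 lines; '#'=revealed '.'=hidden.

Click 1 (4,2) count=0: revealed 8 new [(3,0) (3,1) (3,2) (3,3) (4,0) (4,1) (4,2) (4,3)] -> total=8
Click 2 (1,3) count=3: revealed 1 new [(1,3)] -> total=9
Click 3 (1,4) count=1: revealed 1 new [(1,4)] -> total=10

Answer: .....
...##
.....
####.
####.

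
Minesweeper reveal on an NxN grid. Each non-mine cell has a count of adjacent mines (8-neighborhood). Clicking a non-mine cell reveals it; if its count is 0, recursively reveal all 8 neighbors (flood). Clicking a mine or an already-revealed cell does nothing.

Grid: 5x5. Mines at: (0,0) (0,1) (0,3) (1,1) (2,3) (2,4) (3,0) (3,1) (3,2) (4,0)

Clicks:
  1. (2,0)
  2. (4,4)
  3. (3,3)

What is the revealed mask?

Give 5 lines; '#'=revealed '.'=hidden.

Answer: .....
.....
#....
...##
...##

Derivation:
Click 1 (2,0) count=3: revealed 1 new [(2,0)] -> total=1
Click 2 (4,4) count=0: revealed 4 new [(3,3) (3,4) (4,3) (4,4)] -> total=5
Click 3 (3,3) count=3: revealed 0 new [(none)] -> total=5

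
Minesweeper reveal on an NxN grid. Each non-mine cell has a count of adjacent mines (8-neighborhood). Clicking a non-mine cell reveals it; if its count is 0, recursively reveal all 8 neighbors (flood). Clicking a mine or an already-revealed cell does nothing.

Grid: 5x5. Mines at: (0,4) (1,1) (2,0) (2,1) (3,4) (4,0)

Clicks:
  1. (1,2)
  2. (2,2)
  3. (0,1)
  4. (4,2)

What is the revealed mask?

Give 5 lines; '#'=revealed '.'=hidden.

Answer: .#...
..#..
..#..
.###.
.###.

Derivation:
Click 1 (1,2) count=2: revealed 1 new [(1,2)] -> total=1
Click 2 (2,2) count=2: revealed 1 new [(2,2)] -> total=2
Click 3 (0,1) count=1: revealed 1 new [(0,1)] -> total=3
Click 4 (4,2) count=0: revealed 6 new [(3,1) (3,2) (3,3) (4,1) (4,2) (4,3)] -> total=9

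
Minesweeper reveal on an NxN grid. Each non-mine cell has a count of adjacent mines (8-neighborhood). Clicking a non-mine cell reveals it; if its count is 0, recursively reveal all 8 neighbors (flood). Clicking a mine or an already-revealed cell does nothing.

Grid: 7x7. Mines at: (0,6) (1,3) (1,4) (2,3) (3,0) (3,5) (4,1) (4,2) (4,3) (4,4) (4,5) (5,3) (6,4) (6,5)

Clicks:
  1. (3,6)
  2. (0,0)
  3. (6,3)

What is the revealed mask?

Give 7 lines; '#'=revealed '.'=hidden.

Click 1 (3,6) count=2: revealed 1 new [(3,6)] -> total=1
Click 2 (0,0) count=0: revealed 9 new [(0,0) (0,1) (0,2) (1,0) (1,1) (1,2) (2,0) (2,1) (2,2)] -> total=10
Click 3 (6,3) count=2: revealed 1 new [(6,3)] -> total=11

Answer: ###....
###....
###....
......#
.......
.......
...#...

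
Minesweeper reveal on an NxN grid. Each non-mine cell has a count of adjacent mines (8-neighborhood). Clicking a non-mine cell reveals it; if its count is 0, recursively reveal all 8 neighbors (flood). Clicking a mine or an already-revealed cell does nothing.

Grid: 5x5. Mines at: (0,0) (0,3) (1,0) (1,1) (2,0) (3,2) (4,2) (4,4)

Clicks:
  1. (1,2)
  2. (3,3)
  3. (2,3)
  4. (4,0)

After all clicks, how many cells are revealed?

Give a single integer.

Click 1 (1,2) count=2: revealed 1 new [(1,2)] -> total=1
Click 2 (3,3) count=3: revealed 1 new [(3,3)] -> total=2
Click 3 (2,3) count=1: revealed 1 new [(2,3)] -> total=3
Click 4 (4,0) count=0: revealed 4 new [(3,0) (3,1) (4,0) (4,1)] -> total=7

Answer: 7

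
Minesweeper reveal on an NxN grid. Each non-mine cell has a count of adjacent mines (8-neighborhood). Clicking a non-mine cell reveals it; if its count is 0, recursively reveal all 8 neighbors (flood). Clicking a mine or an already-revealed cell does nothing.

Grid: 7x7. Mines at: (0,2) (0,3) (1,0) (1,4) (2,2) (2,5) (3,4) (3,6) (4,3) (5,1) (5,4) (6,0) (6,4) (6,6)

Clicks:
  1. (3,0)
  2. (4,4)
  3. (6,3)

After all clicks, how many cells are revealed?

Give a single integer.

Click 1 (3,0) count=0: revealed 6 new [(2,0) (2,1) (3,0) (3,1) (4,0) (4,1)] -> total=6
Click 2 (4,4) count=3: revealed 1 new [(4,4)] -> total=7
Click 3 (6,3) count=2: revealed 1 new [(6,3)] -> total=8

Answer: 8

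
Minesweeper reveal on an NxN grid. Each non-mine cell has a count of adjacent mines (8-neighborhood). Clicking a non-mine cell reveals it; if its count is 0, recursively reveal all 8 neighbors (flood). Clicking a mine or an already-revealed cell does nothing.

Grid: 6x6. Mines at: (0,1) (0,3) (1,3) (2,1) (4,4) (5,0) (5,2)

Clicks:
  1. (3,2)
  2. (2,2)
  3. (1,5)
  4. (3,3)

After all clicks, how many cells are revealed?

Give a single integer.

Click 1 (3,2) count=1: revealed 1 new [(3,2)] -> total=1
Click 2 (2,2) count=2: revealed 1 new [(2,2)] -> total=2
Click 3 (1,5) count=0: revealed 8 new [(0,4) (0,5) (1,4) (1,5) (2,4) (2,5) (3,4) (3,5)] -> total=10
Click 4 (3,3) count=1: revealed 1 new [(3,3)] -> total=11

Answer: 11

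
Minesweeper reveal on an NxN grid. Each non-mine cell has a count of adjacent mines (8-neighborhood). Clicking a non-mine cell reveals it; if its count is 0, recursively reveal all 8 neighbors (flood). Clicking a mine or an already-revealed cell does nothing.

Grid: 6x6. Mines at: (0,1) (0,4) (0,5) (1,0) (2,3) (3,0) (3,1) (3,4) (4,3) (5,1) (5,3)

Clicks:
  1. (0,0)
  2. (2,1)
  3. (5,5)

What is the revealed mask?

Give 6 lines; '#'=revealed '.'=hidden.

Answer: #.....
......
.#....
......
....##
....##

Derivation:
Click 1 (0,0) count=2: revealed 1 new [(0,0)] -> total=1
Click 2 (2,1) count=3: revealed 1 new [(2,1)] -> total=2
Click 3 (5,5) count=0: revealed 4 new [(4,4) (4,5) (5,4) (5,5)] -> total=6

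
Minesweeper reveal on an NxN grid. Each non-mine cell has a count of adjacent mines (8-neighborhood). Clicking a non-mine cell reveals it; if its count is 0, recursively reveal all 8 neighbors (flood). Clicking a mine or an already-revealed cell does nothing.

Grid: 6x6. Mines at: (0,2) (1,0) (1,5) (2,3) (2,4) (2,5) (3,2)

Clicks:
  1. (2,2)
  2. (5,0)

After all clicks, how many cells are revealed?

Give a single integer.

Answer: 20

Derivation:
Click 1 (2,2) count=2: revealed 1 new [(2,2)] -> total=1
Click 2 (5,0) count=0: revealed 19 new [(2,0) (2,1) (3,0) (3,1) (3,3) (3,4) (3,5) (4,0) (4,1) (4,2) (4,3) (4,4) (4,5) (5,0) (5,1) (5,2) (5,3) (5,4) (5,5)] -> total=20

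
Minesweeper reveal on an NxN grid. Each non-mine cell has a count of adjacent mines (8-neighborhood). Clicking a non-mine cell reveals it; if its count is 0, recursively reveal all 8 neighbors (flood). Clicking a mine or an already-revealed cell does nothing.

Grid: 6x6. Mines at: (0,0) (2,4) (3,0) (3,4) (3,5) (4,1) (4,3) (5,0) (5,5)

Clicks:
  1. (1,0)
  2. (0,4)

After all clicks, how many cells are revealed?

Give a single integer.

Click 1 (1,0) count=1: revealed 1 new [(1,0)] -> total=1
Click 2 (0,4) count=0: revealed 16 new [(0,1) (0,2) (0,3) (0,4) (0,5) (1,1) (1,2) (1,3) (1,4) (1,5) (2,1) (2,2) (2,3) (3,1) (3,2) (3,3)] -> total=17

Answer: 17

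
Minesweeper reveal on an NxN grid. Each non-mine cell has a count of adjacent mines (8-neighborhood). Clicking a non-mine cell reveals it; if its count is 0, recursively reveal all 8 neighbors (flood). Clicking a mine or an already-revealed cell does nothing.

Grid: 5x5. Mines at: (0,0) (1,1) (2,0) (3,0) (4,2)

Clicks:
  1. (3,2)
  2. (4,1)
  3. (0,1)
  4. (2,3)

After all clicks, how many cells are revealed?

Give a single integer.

Answer: 16

Derivation:
Click 1 (3,2) count=1: revealed 1 new [(3,2)] -> total=1
Click 2 (4,1) count=2: revealed 1 new [(4,1)] -> total=2
Click 3 (0,1) count=2: revealed 1 new [(0,1)] -> total=3
Click 4 (2,3) count=0: revealed 13 new [(0,2) (0,3) (0,4) (1,2) (1,3) (1,4) (2,2) (2,3) (2,4) (3,3) (3,4) (4,3) (4,4)] -> total=16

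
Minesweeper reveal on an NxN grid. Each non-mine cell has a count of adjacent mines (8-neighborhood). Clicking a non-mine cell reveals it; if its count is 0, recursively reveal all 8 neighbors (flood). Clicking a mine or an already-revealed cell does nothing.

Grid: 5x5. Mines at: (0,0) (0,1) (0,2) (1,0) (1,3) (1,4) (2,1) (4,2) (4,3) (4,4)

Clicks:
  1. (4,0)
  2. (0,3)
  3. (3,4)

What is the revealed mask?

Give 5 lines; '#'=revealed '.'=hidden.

Click 1 (4,0) count=0: revealed 4 new [(3,0) (3,1) (4,0) (4,1)] -> total=4
Click 2 (0,3) count=3: revealed 1 new [(0,3)] -> total=5
Click 3 (3,4) count=2: revealed 1 new [(3,4)] -> total=6

Answer: ...#.
.....
.....
##..#
##...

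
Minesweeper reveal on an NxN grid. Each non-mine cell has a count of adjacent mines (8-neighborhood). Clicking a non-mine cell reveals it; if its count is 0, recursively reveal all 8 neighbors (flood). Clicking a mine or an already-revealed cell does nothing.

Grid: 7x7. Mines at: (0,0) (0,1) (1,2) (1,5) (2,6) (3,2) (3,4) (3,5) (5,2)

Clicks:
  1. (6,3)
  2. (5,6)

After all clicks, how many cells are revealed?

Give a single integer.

Click 1 (6,3) count=1: revealed 1 new [(6,3)] -> total=1
Click 2 (5,6) count=0: revealed 11 new [(4,3) (4,4) (4,5) (4,6) (5,3) (5,4) (5,5) (5,6) (6,4) (6,5) (6,6)] -> total=12

Answer: 12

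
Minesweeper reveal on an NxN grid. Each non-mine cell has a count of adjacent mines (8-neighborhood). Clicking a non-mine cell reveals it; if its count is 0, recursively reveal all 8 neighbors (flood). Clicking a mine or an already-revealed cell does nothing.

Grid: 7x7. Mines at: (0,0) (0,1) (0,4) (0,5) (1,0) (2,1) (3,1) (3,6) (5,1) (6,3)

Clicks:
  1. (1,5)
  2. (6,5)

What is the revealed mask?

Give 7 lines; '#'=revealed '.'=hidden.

Click 1 (1,5) count=2: revealed 1 new [(1,5)] -> total=1
Click 2 (6,5) count=0: revealed 24 new [(1,2) (1,3) (1,4) (2,2) (2,3) (2,4) (2,5) (3,2) (3,3) (3,4) (3,5) (4,2) (4,3) (4,4) (4,5) (4,6) (5,2) (5,3) (5,4) (5,5) (5,6) (6,4) (6,5) (6,6)] -> total=25

Answer: .......
..####.
..####.
..####.
..#####
..#####
....###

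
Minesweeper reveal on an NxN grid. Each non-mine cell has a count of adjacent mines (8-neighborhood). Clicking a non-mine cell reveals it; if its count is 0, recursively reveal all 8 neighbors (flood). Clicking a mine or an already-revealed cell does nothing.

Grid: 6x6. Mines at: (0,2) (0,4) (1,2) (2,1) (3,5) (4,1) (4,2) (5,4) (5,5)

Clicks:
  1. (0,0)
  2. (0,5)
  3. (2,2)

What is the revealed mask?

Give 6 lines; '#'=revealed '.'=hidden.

Answer: ##...#
##....
..#...
......
......
......

Derivation:
Click 1 (0,0) count=0: revealed 4 new [(0,0) (0,1) (1,0) (1,1)] -> total=4
Click 2 (0,5) count=1: revealed 1 new [(0,5)] -> total=5
Click 3 (2,2) count=2: revealed 1 new [(2,2)] -> total=6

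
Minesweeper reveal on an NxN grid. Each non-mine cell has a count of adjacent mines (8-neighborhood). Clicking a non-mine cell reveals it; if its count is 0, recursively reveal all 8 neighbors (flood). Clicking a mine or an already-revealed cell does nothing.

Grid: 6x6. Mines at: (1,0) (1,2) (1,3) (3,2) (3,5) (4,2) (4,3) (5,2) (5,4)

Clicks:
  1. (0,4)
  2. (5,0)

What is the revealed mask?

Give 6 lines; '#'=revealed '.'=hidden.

Answer: ....#.
......
##....
##....
##....
##....

Derivation:
Click 1 (0,4) count=1: revealed 1 new [(0,4)] -> total=1
Click 2 (5,0) count=0: revealed 8 new [(2,0) (2,1) (3,0) (3,1) (4,0) (4,1) (5,0) (5,1)] -> total=9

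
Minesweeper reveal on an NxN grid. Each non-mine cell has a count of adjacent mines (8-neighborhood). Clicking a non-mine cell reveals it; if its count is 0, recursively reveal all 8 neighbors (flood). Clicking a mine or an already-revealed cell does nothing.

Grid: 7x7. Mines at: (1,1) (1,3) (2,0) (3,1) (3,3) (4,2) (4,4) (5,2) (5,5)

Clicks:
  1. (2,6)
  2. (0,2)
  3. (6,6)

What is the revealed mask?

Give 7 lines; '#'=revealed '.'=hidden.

Answer: ..#.###
....###
....###
....###
.....##
.......
......#

Derivation:
Click 1 (2,6) count=0: revealed 14 new [(0,4) (0,5) (0,6) (1,4) (1,5) (1,6) (2,4) (2,5) (2,6) (3,4) (3,5) (3,6) (4,5) (4,6)] -> total=14
Click 2 (0,2) count=2: revealed 1 new [(0,2)] -> total=15
Click 3 (6,6) count=1: revealed 1 new [(6,6)] -> total=16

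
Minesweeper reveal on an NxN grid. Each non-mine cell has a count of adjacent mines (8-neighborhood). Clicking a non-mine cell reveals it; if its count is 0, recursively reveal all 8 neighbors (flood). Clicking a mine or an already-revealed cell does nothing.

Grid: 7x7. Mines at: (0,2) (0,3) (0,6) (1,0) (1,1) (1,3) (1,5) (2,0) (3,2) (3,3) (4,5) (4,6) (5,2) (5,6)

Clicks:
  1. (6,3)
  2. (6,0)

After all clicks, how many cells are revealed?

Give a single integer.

Answer: 9

Derivation:
Click 1 (6,3) count=1: revealed 1 new [(6,3)] -> total=1
Click 2 (6,0) count=0: revealed 8 new [(3,0) (3,1) (4,0) (4,1) (5,0) (5,1) (6,0) (6,1)] -> total=9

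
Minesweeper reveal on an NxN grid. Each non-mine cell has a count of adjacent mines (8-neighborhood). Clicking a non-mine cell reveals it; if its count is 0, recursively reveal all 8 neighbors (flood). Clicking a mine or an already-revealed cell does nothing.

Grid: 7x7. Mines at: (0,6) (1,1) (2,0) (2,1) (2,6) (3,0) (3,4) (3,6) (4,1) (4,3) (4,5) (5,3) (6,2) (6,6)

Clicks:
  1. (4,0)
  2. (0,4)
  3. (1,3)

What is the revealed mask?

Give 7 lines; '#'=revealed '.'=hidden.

Click 1 (4,0) count=2: revealed 1 new [(4,0)] -> total=1
Click 2 (0,4) count=0: revealed 12 new [(0,2) (0,3) (0,4) (0,5) (1,2) (1,3) (1,4) (1,5) (2,2) (2,3) (2,4) (2,5)] -> total=13
Click 3 (1,3) count=0: revealed 0 new [(none)] -> total=13

Answer: ..####.
..####.
..####.
.......
#......
.......
.......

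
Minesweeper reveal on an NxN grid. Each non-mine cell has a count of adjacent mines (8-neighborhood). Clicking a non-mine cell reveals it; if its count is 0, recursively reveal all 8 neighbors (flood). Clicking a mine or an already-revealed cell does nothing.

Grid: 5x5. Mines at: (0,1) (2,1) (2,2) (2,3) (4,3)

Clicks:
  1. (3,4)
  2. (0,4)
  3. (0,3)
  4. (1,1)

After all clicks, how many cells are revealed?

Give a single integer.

Answer: 8

Derivation:
Click 1 (3,4) count=2: revealed 1 new [(3,4)] -> total=1
Click 2 (0,4) count=0: revealed 6 new [(0,2) (0,3) (0,4) (1,2) (1,3) (1,4)] -> total=7
Click 3 (0,3) count=0: revealed 0 new [(none)] -> total=7
Click 4 (1,1) count=3: revealed 1 new [(1,1)] -> total=8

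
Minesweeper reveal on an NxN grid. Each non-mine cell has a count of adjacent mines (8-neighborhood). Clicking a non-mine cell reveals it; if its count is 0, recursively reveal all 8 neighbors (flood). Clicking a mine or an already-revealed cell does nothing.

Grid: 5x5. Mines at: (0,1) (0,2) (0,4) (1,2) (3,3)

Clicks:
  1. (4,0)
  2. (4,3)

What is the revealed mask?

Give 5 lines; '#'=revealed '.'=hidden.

Click 1 (4,0) count=0: revealed 11 new [(1,0) (1,1) (2,0) (2,1) (2,2) (3,0) (3,1) (3,2) (4,0) (4,1) (4,2)] -> total=11
Click 2 (4,3) count=1: revealed 1 new [(4,3)] -> total=12

Answer: .....
##...
###..
###..
####.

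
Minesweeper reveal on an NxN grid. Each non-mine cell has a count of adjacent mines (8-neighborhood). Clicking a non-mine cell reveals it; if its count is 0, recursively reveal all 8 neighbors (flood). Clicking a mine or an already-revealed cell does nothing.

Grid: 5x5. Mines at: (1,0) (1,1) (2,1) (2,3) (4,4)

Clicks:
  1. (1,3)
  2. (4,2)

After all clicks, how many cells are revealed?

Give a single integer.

Answer: 9

Derivation:
Click 1 (1,3) count=1: revealed 1 new [(1,3)] -> total=1
Click 2 (4,2) count=0: revealed 8 new [(3,0) (3,1) (3,2) (3,3) (4,0) (4,1) (4,2) (4,3)] -> total=9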